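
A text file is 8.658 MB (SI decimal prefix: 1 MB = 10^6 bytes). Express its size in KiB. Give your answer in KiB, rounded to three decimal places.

8,455.078 KiB

8.658 MB × 1,000,000 bytes/MB = 8,658,000 bytes
1 KiB = 2^10 bytes = 1,024 bytes
8,658,000 / 1,024 = 8,455.078 KiB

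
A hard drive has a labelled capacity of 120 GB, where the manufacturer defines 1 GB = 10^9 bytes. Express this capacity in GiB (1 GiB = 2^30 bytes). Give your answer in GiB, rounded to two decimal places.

111.76 GiB

120 GB × 1,000,000,000 bytes/GB = 120,000,000,000 bytes
1 GiB = 1,073,741,824 bytes
120,000,000,000 / 1,073,741,824 = 111.76 GiB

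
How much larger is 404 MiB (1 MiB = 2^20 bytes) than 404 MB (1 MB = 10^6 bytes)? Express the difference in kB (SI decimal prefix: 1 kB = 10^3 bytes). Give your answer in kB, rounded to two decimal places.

404 MiB = 404 × 1,048,576 = 423,624,704 bytes
404 MB = 404 × 1,000,000 = 404,000,000 bytes
difference = 19,624,704 bytes
19,624,704 / 1,000 = 19,624.70 kB

19,624.70 kB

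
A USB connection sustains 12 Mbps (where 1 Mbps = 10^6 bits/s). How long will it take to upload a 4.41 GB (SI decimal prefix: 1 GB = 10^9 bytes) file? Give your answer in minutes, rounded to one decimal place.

4.41 GB = 4,410,000,000 bytes = 35,280,000,000 bits
12 Mbps = 12,000,000 bits/s
time = 35,280,000,000 / 12,000,000 = 2,940.00 s
2,940.00 s / 60 = 49.0 minutes

49.0 minutes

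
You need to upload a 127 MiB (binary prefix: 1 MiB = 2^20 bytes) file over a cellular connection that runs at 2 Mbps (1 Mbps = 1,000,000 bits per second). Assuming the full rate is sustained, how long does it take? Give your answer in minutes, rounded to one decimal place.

8.9 minutes

127 MiB = 133,169,152 bytes = 1,065,353,216 bits
2 Mbps = 2,000,000 bits/s
time = 1,065,353,216 / 2,000,000 = 532.68 s
532.68 s / 60 = 8.9 minutes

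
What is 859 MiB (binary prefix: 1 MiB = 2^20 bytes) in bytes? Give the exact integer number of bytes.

859 × 1,048,576 = 900,726,784 bytes  (1 MiB = 2^20 bytes)

900,726,784 bytes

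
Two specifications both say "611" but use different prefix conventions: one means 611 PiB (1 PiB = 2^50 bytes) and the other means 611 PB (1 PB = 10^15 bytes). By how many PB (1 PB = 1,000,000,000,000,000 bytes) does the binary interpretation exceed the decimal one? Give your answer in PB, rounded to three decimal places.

76.925 PB

611 PiB = 611 × 1,125,899,906,842,624 = 687,924,843,080,843,264 bytes
611 PB = 611 × 1,000,000,000,000,000 = 611,000,000,000,000,000 bytes
difference = 76,924,843,080,843,264 bytes
76,924,843,080,843,264 / 1,000,000,000,000,000 = 76.925 PB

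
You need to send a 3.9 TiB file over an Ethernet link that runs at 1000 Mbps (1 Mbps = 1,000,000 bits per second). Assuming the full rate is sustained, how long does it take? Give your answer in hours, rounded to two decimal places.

3.9 TiB = 4,288,095,348,326.4 bytes = 34,304,762,786,611.2 bits
1000 Mbps = 1,000,000,000 bits/s
time = 34,304,762,786,611.2 / 1,000,000,000 = 34,304.7628 s
34,304.7628 s / 3600 = 9.53 hours

9.53 hours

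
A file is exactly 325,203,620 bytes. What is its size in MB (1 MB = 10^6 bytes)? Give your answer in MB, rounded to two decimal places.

325,203,620 bytes given.
1 MB = 1,000,000 bytes
325,203,620 / 1,000,000 = 325.20 MB

325.20 MB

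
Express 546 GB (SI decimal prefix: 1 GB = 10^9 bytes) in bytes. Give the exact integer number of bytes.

546,000,000,000 bytes

546 × 1,000,000,000 = 546,000,000,000 bytes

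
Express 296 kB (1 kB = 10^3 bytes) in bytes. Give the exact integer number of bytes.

296,000 bytes

296 × 1,000 = 296,000 bytes  (1 kB = 10^3 bytes)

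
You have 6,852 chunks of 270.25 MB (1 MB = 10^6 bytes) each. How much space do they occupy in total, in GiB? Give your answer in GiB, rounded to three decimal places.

Total = 6,852 × 270.25 MB = 1,851,753 MB
= 1,851,753 × 1,000,000 bytes = 1,851,753,000,000 bytes
1 GiB = 1,073,741,824 bytes
1,851,753,000,000 / 1,073,741,824 = 1,724.579 GiB

1,724.579 GiB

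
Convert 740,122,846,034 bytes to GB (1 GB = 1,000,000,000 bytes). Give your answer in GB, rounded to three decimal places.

740.123 GB

740,122,846,034 bytes given.
1 GB = 10^9 bytes = 1,000,000,000 bytes
740,122,846,034 / 1,000,000,000 = 740.123 GB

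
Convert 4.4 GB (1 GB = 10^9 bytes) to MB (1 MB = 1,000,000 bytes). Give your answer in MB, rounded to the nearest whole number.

4.4 GB × 1,000,000,000 bytes/GB = 4,400,000,000 bytes
1 MB = 10^6 bytes = 1,000,000 bytes
4,400,000,000 / 1,000,000 = 4,400 MB

4,400 MB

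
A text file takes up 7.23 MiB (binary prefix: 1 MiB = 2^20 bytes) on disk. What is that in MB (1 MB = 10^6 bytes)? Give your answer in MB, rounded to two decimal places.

7.58 MB

7.23 MiB = 7.23 × 2^20 bytes = 7,581,204.48 bytes
1 MB = 1,000,000 bytes
7,581,204.48 / 1,000,000 = 7.58 MB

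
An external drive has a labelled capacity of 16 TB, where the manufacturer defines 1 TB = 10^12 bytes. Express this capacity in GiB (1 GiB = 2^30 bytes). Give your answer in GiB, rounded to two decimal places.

14,901.16 GiB

16 TB × 1,000,000,000,000 bytes/TB = 16,000,000,000,000 bytes
1 GiB = 2^30 bytes = 1,073,741,824 bytes
16,000,000,000,000 / 1,073,741,824 = 14,901.16 GiB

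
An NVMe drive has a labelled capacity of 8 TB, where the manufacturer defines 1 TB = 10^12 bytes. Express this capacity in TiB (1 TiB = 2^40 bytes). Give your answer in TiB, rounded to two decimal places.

7.28 TiB

8 TB = 8 × 10^12 bytes = 8,000,000,000,000 bytes
1 TiB = 1,099,511,627,776 bytes
8,000,000,000,000 / 1,099,511,627,776 = 7.28 TiB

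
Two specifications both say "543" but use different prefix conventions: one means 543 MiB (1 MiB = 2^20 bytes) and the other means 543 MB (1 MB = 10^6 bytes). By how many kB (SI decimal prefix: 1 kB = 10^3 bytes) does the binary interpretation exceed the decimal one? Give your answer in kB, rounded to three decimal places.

26,376.768 kB

543 MiB = 543 × 1,048,576 = 569,376,768 bytes
543 MB = 543 × 1,000,000 = 543,000,000 bytes
difference = 26,376,768 bytes
26,376,768 / 1,000 = 26,376.768 kB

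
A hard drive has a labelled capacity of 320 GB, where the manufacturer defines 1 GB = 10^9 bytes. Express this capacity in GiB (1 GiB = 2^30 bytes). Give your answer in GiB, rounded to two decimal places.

298.02 GiB

320 GB × 1,000,000,000 bytes/GB = 320,000,000,000 bytes
1 GiB = 1,073,741,824 bytes
320,000,000,000 / 1,073,741,824 = 298.02 GiB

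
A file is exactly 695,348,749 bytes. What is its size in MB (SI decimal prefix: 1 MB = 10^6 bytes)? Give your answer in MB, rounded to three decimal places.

695.349 MB

695,348,749 bytes given.
1 MB = 1,000,000 bytes
695,348,749 / 1,000,000 = 695.349 MB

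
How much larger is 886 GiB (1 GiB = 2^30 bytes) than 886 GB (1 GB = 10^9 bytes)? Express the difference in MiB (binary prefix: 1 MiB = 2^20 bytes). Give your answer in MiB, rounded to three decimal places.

886 GiB = 886 × 1,073,741,824 = 951,335,256,064 bytes
886 GB = 886 × 1,000,000,000 = 886,000,000,000 bytes
difference = 65,335,256,064 bytes
65,335,256,064 / 1,048,576 = 62,308.556 MiB

62,308.556 MiB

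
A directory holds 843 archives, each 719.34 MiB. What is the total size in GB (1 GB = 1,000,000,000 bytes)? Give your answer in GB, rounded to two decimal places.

635.86 GB

Total = 843 × 719.34 MiB = 606403.62 MiB
= 606403.62 × 1,048,576 bytes = 635,860,282,245.12 bytes
1 GB = 1,000,000,000 bytes
635,860,282,245.12 / 1,000,000,000 = 635.86 GB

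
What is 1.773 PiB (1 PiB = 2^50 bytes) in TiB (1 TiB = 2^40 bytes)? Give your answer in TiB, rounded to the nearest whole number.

1.773 PiB = 1.773 × 2^50 bytes = 1,996,220,534,831,972.352 bytes
1 TiB = 2^40 bytes = 1,099,511,627,776 bytes
1,996,220,534,831,972.352 / 1,099,511,627,776 = 1,816 TiB

1,816 TiB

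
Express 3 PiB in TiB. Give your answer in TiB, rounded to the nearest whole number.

3 PiB × 1,125,899,906,842,624 bytes/PiB = 3,377,699,720,527,872 bytes
1 TiB = 1,099,511,627,776 bytes
3,377,699,720,527,872 / 1,099,511,627,776 = 3,072 TiB

3,072 TiB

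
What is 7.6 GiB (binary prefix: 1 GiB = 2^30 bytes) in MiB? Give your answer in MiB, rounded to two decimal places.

7,782.40 MiB

7.6 GiB = 7.6 × 2^30 bytes = 8,160,437,862.4 bytes
1 MiB = 2^20 bytes = 1,048,576 bytes
8,160,437,862.4 / 1,048,576 = 7,782.40 MiB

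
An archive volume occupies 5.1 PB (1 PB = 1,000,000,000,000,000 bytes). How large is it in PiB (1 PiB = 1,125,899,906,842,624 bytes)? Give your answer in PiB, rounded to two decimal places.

5.1 PB = 5.1 × 10^15 bytes = 5,100,000,000,000,000 bytes
1 PiB = 2^50 bytes = 1,125,899,906,842,624 bytes
5,100,000,000,000,000 / 1,125,899,906,842,624 = 4.53 PiB

4.53 PiB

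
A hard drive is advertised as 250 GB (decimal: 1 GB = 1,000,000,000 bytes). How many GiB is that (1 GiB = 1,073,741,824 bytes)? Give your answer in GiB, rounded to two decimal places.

232.83 GiB

250 GB = 250 × 10^9 bytes = 250,000,000,000 bytes
1 GiB = 1,073,741,824 bytes
250,000,000,000 / 1,073,741,824 = 232.83 GiB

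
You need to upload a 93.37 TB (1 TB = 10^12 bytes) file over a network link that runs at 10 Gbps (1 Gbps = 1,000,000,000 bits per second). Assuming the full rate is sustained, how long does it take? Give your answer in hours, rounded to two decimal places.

93.37 TB = 93,370,000,000,000 bytes = 746,960,000,000,000 bits
10 Gbps = 10,000,000,000 bits/s
time = 746,960,000,000,000 / 10,000,000,000 = 74,696.0000 s
74,696.0000 s / 3600 = 20.75 hours

20.75 hours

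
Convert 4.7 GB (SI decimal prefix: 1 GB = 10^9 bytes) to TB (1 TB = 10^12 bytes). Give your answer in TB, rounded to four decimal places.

0.0047 TB

4.7 GB × 1,000,000,000 bytes/GB = 4,700,000,000 bytes
1 TB = 10^12 bytes = 1,000,000,000,000 bytes
4,700,000,000 / 1,000,000,000,000 = 0.0047 TB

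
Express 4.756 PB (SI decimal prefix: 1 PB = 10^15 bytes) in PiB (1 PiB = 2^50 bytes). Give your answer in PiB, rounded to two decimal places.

4.756 PB × 1,000,000,000,000,000 bytes/PB = 4,756,000,000,000,000 bytes
1 PiB = 2^50 bytes = 1,125,899,906,842,624 bytes
4,756,000,000,000,000 / 1,125,899,906,842,624 = 4.22 PiB

4.22 PiB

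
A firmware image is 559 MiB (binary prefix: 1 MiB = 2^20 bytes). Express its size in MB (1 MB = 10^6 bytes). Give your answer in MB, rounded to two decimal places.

586.15 MB

559 MiB = 559 × 2^20 bytes = 586,153,984 bytes
1 MB = 10^6 bytes = 1,000,000 bytes
586,153,984 / 1,000,000 = 586.15 MB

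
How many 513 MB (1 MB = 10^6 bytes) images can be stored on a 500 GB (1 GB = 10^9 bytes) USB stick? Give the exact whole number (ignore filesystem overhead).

974

Capacity: 500 GB = 500,000,000,000 bytes
Per item: 513 MB = 513,000,000 bytes
⌊500,000,000,000 / 513,000,000⌋ = 974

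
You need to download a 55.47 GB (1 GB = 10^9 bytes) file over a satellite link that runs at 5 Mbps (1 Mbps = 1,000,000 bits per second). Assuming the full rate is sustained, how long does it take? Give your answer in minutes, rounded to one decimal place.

1,479.2 minutes

55.47 GB = 55,470,000,000 bytes = 443,760,000,000 bits
5 Mbps = 5,000,000 bits/s
time = 443,760,000,000 / 5,000,000 = 88,752.00 s
88,752.00 s / 60 = 1,479.2 minutes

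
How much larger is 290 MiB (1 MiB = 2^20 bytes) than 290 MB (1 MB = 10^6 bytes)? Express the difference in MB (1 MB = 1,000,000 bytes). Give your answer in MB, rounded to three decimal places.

290 MiB = 290 × 1,048,576 = 304,087,040 bytes
290 MB = 290 × 1,000,000 = 290,000,000 bytes
difference = 14,087,040 bytes
14,087,040 / 1,000,000 = 14.087 MB

14.087 MB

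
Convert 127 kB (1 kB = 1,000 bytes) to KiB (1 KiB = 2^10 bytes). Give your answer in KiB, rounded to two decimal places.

124.02 KiB

127 kB = 127 × 10^3 bytes = 127,000 bytes
1 KiB = 2^10 bytes = 1,024 bytes
127,000 / 1,024 = 124.02 KiB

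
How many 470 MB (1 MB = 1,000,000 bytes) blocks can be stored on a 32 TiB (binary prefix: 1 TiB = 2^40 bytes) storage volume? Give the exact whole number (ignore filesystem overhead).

Capacity: 32 TiB = 35,184,372,088,832 bytes
Per item: 470 MB = 470,000,000 bytes
⌊35,184,372,088,832 / 470,000,000⌋ = 74,860

74,860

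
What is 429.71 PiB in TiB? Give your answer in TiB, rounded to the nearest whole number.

440,023 TiB

429.71 PiB × 1,125,899,906,842,624 bytes/PiB = 483,810,448,969,343,959.04 bytes
1 TiB = 2^40 bytes = 1,099,511,627,776 bytes
483,810,448,969,343,959.04 / 1,099,511,627,776 = 440,023 TiB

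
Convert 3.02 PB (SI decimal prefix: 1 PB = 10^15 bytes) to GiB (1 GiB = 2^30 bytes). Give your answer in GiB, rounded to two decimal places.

2,812,594.18 GiB

3.02 PB × 1,000,000,000,000,000 bytes/PB = 3,020,000,000,000,000 bytes
1 GiB = 1,073,741,824 bytes
3,020,000,000,000,000 / 1,073,741,824 = 2,812,594.18 GiB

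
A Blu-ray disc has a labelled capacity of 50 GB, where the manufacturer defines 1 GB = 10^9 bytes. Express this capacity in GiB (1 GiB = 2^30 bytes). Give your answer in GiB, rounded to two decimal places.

50 GB × 1,000,000,000 bytes/GB = 50,000,000,000 bytes
1 GiB = 2^30 bytes = 1,073,741,824 bytes
50,000,000,000 / 1,073,741,824 = 46.57 GiB

46.57 GiB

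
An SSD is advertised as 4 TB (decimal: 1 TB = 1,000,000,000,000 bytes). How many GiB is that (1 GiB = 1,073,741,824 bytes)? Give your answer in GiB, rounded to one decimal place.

4 TB = 4 × 10^12 bytes = 4,000,000,000,000 bytes
1 GiB = 1,073,741,824 bytes
4,000,000,000,000 / 1,073,741,824 = 3,725.3 GiB

3,725.3 GiB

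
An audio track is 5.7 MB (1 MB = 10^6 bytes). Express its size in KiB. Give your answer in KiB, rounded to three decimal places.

5.7 MB × 1,000,000 bytes/MB = 5,700,000 bytes
1 KiB = 2^10 bytes = 1,024 bytes
5,700,000 / 1,024 = 5,566.406 KiB

5,566.406 KiB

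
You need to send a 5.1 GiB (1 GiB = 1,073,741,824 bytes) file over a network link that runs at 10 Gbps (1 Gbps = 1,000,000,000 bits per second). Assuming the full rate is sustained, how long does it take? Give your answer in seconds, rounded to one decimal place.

5.1 GiB = 5,476,083,302.4 bytes = 43,808,666,419.2 bits
10 Gbps = 10,000,000,000 bits/s
time = 43,808,666,419.2 / 10,000,000,000 = 4.4 s

4.4 seconds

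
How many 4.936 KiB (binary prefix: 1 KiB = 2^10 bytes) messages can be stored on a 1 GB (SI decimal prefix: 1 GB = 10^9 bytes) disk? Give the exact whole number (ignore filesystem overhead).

197,844

Capacity: 1 GB = 1,000,000,000 bytes
Per item: 4.936 KiB = 5,054.464 bytes
⌊1,000,000,000 / 5,054.464⌋ = 197,844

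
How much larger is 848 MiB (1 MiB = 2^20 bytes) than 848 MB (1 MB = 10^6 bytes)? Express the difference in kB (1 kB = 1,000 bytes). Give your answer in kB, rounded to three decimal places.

41,192.448 kB

848 MiB = 848 × 1,048,576 = 889,192,448 bytes
848 MB = 848 × 1,000,000 = 848,000,000 bytes
difference = 41,192,448 bytes
41,192,448 / 1,000 = 41,192.448 kB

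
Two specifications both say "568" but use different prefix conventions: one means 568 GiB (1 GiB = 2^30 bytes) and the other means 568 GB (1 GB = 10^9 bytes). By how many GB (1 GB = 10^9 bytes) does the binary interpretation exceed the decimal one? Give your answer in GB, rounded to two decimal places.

41.89 GB

568 GiB = 568 × 1,073,741,824 = 609,885,356,032 bytes
568 GB = 568 × 1,000,000,000 = 568,000,000,000 bytes
difference = 41,885,356,032 bytes
41,885,356,032 / 1,000,000,000 = 41.89 GB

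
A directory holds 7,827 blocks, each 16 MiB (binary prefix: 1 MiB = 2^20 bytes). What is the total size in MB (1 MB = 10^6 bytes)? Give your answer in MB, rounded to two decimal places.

131,315.27 MB

Total = 7,827 × 16 MiB = 125,232 MiB
= 125,232 × 1,048,576 bytes = 131,315,269,632 bytes
1 MB = 1,000,000 bytes
131,315,269,632 / 1,000,000 = 131,315.27 MB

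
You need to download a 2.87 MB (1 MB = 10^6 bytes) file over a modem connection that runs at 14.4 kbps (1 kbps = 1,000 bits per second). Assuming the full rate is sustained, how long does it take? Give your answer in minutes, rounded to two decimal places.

2.87 MB = 2,870,000 bytes = 22,960,000 bits
14.4 kbps = 14,400 bits/s
time = 22,960,000 / 14,400 = 1,594.444 s
1,594.444 s / 60 = 26.57 minutes

26.57 minutes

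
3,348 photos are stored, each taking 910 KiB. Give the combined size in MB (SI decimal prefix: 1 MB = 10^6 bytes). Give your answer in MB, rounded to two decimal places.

Total = 3,348 × 910 KiB = 3,046,680 KiB
= 3,046,680 × 1,024 bytes = 3,119,800,320 bytes
1 MB = 1,000,000 bytes
3,119,800,320 / 1,000,000 = 3,119.80 MB

3,119.80 MB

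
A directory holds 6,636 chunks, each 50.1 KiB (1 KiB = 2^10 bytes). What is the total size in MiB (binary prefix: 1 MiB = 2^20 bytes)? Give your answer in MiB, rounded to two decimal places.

Total = 6,636 × 50.1 KiB = 332463.6 KiB
= 332463.6 × 1,024 bytes = 340,442,726.4 bytes
1 MiB = 1,048,576 bytes
340,442,726.4 / 1,048,576 = 324.67 MiB

324.67 MiB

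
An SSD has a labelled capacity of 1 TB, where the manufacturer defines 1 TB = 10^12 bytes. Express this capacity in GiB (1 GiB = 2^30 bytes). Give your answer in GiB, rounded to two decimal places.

931.32 GiB

1 TB × 1,000,000,000,000 bytes/TB = 1,000,000,000,000 bytes
1 GiB = 2^30 bytes = 1,073,741,824 bytes
1,000,000,000,000 / 1,073,741,824 = 931.32 GiB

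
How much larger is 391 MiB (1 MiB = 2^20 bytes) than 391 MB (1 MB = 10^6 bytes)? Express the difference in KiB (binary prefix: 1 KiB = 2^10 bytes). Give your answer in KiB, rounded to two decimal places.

18,548.06 KiB

391 MiB = 391 × 1,048,576 = 409,993,216 bytes
391 MB = 391 × 1,000,000 = 391,000,000 bytes
difference = 18,993,216 bytes
18,993,216 / 1,024 = 18,548.06 KiB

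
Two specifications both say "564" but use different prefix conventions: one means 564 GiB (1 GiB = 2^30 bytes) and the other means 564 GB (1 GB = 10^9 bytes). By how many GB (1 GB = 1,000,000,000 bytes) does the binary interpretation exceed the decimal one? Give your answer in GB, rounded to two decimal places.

41.59 GB

564 GiB = 564 × 1,073,741,824 = 605,590,388,736 bytes
564 GB = 564 × 1,000,000,000 = 564,000,000,000 bytes
difference = 41,590,388,736 bytes
41,590,388,736 / 1,000,000,000 = 41.59 GB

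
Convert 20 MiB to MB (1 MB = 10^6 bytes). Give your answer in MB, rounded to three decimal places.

20.972 MB

20 MiB × 1,048,576 bytes/MiB = 20,971,520 bytes
1 MB = 10^6 bytes = 1,000,000 bytes
20,971,520 / 1,000,000 = 20.972 MB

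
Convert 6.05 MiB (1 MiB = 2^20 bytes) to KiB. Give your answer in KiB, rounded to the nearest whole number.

6,195 KiB

6.05 MiB = 6.05 × 2^20 bytes = 6,343,884.8 bytes
1 KiB = 1,024 bytes
6,343,884.8 / 1,024 = 6,195 KiB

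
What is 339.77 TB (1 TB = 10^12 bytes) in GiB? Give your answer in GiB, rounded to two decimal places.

339.77 TB = 339.77 × 10^12 bytes = 339,770,000,000,000 bytes
1 GiB = 2^30 bytes = 1,073,741,824 bytes
339,770,000,000,000 / 1,073,741,824 = 316,435.47 GiB

316,435.47 GiB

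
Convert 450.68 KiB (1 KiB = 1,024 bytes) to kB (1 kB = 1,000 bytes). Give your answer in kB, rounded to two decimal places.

450.68 KiB × 1,024 bytes/KiB = 461,496.32 bytes
1 kB = 1,000 bytes
461,496.32 / 1,000 = 461.50 kB

461.50 kB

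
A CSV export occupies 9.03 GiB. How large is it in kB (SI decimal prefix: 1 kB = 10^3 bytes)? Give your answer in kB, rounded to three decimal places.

9,695,888.671 kB

9.03 GiB = 9.03 × 2^30 bytes = 9,695,888,670.72 bytes
1 kB = 10^3 bytes = 1,000 bytes
9,695,888,670.72 / 1,000 = 9,695,888.671 kB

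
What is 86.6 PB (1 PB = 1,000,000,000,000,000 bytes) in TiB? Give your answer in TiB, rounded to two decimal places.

78,762.24 TiB

86.6 PB × 1,000,000,000,000,000 bytes/PB = 86,600,000,000,000,000 bytes
1 TiB = 1,099,511,627,776 bytes
86,600,000,000,000,000 / 1,099,511,627,776 = 78,762.24 TiB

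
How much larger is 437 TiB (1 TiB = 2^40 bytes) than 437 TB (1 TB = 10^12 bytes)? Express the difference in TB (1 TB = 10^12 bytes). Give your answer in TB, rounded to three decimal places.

43.487 TB

437 TiB = 437 × 1,099,511,627,776 = 480,486,581,338,112 bytes
437 TB = 437 × 1,000,000,000,000 = 437,000,000,000,000 bytes
difference = 43,486,581,338,112 bytes
43,486,581,338,112 / 1,000,000,000,000 = 43.487 TB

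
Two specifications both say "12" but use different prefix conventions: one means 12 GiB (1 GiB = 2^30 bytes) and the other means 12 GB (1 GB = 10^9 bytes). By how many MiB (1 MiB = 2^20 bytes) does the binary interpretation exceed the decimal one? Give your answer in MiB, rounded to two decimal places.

843.91 MiB

12 GiB = 12 × 1,073,741,824 = 12,884,901,888 bytes
12 GB = 12 × 1,000,000,000 = 12,000,000,000 bytes
difference = 884,901,888 bytes
884,901,888 / 1,048,576 = 843.91 MiB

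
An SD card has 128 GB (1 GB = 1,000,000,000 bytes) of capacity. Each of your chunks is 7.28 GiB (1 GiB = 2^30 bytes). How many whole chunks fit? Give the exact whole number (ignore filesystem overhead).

Capacity: 128 GB = 128,000,000,000 bytes
Per item: 7.28 GiB = 7,816,840,478.72 bytes
⌊128,000,000,000 / 7,816,840,478.72⌋ = 16

16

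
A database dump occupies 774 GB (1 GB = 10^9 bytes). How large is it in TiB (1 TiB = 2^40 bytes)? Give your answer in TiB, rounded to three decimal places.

0.704 TiB

774 GB × 1,000,000,000 bytes/GB = 774,000,000,000 bytes
1 TiB = 1,099,511,627,776 bytes
774,000,000,000 / 1,099,511,627,776 = 0.704 TiB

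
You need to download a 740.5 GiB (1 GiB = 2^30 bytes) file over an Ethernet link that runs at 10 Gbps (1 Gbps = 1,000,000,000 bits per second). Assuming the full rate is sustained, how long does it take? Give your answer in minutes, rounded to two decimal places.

10.60 minutes

740.5 GiB = 795,105,820,672 bytes = 6,360,846,565,376 bits
10 Gbps = 10,000,000,000 bits/s
time = 6,360,846,565,376 / 10,000,000,000 = 636.085 s
636.085 s / 60 = 10.60 minutes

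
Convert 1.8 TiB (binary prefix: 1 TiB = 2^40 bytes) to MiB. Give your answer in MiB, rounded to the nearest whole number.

1,887,437 MiB

1.8 TiB = 1.8 × 2^40 bytes = 1,979,120,929,996.8 bytes
1 MiB = 1,048,576 bytes
1,979,120,929,996.8 / 1,048,576 = 1,887,437 MiB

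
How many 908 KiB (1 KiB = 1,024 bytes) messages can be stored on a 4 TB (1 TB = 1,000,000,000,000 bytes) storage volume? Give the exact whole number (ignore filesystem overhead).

Capacity: 4 TB = 4,000,000,000,000 bytes
Per item: 908 KiB = 929,792 bytes
⌊4,000,000,000,000 / 929,792⌋ = 4,302,037

4,302,037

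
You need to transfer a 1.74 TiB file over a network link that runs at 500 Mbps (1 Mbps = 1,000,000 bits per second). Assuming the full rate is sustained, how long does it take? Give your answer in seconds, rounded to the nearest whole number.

1.74 TiB = 1,913,150,232,330.24 bytes = 15,305,201,858,641.92 bits
500 Mbps = 500,000,000 bits/s
time = 15,305,201,858,641.92 / 500,000,000 = 30,610 s

30,610 seconds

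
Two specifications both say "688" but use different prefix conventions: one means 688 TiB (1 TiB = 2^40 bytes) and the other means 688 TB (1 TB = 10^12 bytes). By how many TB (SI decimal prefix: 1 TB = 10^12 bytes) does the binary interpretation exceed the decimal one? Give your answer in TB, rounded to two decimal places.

688 TiB = 688 × 1,099,511,627,776 = 756,463,999,909,888 bytes
688 TB = 688 × 1,000,000,000,000 = 688,000,000,000,000 bytes
difference = 68,463,999,909,888 bytes
68,463,999,909,888 / 1,000,000,000,000 = 68.46 TB

68.46 TB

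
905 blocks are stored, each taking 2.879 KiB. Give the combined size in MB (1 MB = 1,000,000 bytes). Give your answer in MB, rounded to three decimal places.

Total = 905 × 2.879 KiB = 2605.495 KiB
= 2605.495 × 1,024 bytes = 2,668,026.88 bytes
1 MB = 1,000,000 bytes
2,668,026.88 / 1,000,000 = 2.668 MB

2.668 MB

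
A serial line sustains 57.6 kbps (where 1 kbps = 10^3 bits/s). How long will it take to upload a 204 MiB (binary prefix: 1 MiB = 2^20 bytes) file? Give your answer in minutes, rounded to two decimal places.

495.16 minutes

204 MiB = 213,909,504 bytes = 1,711,276,032 bits
57.6 kbps = 57,600 bits/s
time = 1,711,276,032 / 57,600 = 29,709.653 s
29,709.653 s / 60 = 495.16 minutes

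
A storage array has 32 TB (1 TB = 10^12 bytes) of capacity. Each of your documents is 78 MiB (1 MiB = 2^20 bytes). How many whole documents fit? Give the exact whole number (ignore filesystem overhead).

391,251

Capacity: 32 TB = 32,000,000,000,000 bytes
Per item: 78 MiB = 81,788,928 bytes
⌊32,000,000,000,000 / 81,788,928⌋ = 391,251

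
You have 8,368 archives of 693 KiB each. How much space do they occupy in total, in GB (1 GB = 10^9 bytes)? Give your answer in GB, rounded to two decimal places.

Total = 8,368 × 693 KiB = 5,799,024 KiB
= 5,799,024 × 1,024 bytes = 5,938,200,576 bytes
1 GB = 1,000,000,000 bytes
5,938,200,576 / 1,000,000,000 = 5.94 GB

5.94 GB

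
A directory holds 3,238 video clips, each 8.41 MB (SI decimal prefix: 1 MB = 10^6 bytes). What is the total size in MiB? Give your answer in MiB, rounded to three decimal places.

Total = 3,238 × 8.41 MB = 27231.58 MB
= 27231.58 × 1,000,000 bytes = 27,231,580,000 bytes
1 MiB = 1,048,576 bytes
27,231,580,000 / 1,048,576 = 25,970.058 MiB

25,970.058 MiB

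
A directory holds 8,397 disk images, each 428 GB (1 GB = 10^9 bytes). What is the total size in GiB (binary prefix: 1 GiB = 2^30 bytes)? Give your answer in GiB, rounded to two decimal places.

3,347,095.10 GiB

Total = 8,397 × 428 GB = 3,593,916 GB
= 3,593,916 × 1,000,000,000 bytes = 3,593,916,000,000,000 bytes
1 GiB = 1,073,741,824 bytes
3,593,916,000,000,000 / 1,073,741,824 = 3,347,095.10 GiB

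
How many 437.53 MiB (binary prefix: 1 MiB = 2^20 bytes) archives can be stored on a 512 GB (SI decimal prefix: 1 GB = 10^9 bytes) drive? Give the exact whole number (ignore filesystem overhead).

Capacity: 512 GB = 512,000,000,000 bytes
Per item: 437.53 MiB = 458,783,457.28 bytes
⌊512,000,000,000 / 458,783,457.28⌋ = 1,115

1,115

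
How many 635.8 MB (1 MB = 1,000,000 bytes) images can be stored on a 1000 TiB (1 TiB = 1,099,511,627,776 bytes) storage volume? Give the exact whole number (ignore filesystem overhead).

Capacity: 1000 TiB = 1,099,511,627,776,000 bytes
Per item: 635.8 MB = 635,800,000 bytes
⌊1,099,511,627,776,000 / 635,800,000⌋ = 1,729,335

1,729,335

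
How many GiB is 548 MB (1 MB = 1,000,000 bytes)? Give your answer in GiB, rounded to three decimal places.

0.510 GiB

548 MB = 548 × 10^6 bytes = 548,000,000 bytes
1 GiB = 1,073,741,824 bytes
548,000,000 / 1,073,741,824 = 0.510 GiB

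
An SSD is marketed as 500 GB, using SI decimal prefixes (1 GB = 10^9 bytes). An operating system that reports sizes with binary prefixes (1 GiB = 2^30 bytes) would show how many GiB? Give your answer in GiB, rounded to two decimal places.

465.66 GiB

500 GB × 1,000,000,000 bytes/GB = 500,000,000,000 bytes
1 GiB = 1,073,741,824 bytes
500,000,000,000 / 1,073,741,824 = 465.66 GiB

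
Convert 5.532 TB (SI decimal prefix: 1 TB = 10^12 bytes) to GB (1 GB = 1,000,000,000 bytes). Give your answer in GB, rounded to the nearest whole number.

5.532 TB = 5.532 × 10^12 bytes = 5,532,000,000,000 bytes
1 GB = 1,000,000,000 bytes
5,532,000,000,000 / 1,000,000,000 = 5,532 GB

5,532 GB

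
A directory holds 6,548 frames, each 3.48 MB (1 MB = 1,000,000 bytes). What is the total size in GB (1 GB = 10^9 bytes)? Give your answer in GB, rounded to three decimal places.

Total = 6,548 × 3.48 MB = 22787.04 MB
= 22787.04 × 1,000,000 bytes = 22,787,040,000 bytes
1 GB = 1,000,000,000 bytes
22,787,040,000 / 1,000,000,000 = 22.787 GB

22.787 GB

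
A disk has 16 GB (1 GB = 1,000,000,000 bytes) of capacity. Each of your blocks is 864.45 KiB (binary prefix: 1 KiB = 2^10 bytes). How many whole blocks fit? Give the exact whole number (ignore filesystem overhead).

Capacity: 16 GB = 16,000,000,000 bytes
Per item: 864.45 KiB = 885,196.8 bytes
⌊16,000,000,000 / 885,196.8⌋ = 18,075

18,075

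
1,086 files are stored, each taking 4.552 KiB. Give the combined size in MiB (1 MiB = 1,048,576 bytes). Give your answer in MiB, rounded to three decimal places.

4.828 MiB

Total = 1,086 × 4.552 KiB = 4943.472 KiB
= 4943.472 × 1,024 bytes = 5,062,115.328 bytes
1 MiB = 1,048,576 bytes
5,062,115.328 / 1,048,576 = 4.828 MiB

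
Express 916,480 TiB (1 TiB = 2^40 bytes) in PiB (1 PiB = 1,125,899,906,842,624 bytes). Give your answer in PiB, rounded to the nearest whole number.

895 PiB

916,480 TiB = 916,480 × 2^40 bytes = 1,007,680,416,624,148,480 bytes
1 PiB = 1,125,899,906,842,624 bytes
1,007,680,416,624,148,480 / 1,125,899,906,842,624 = 895 PiB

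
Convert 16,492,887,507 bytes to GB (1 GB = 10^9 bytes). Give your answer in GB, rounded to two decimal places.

16,492,887,507 bytes given.
1 GB = 10^9 bytes = 1,000,000,000 bytes
16,492,887,507 / 1,000,000,000 = 16.49 GB

16.49 GB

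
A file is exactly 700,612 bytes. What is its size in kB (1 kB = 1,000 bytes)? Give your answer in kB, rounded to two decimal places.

700,612 bytes given.
1 kB = 10^3 bytes = 1,000 bytes
700,612 / 1,000 = 700.61 kB

700.61 kB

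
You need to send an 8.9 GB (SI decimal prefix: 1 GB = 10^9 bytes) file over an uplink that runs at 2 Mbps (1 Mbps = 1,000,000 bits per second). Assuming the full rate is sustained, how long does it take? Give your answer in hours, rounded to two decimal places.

8.9 GB = 8,900,000,000 bytes = 71,200,000,000 bits
2 Mbps = 2,000,000 bits/s
time = 71,200,000,000 / 2,000,000 = 35,600.0000 s
35,600.0000 s / 3600 = 9.89 hours

9.89 hours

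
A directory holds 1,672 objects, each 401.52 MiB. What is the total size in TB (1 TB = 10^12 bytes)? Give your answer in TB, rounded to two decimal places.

0.70 TB

Total = 1,672 × 401.52 MiB = 671341.44 MiB
= 671341.44 × 1,048,576 bytes = 703,952,521,789.44 bytes
1 TB = 1,000,000,000,000 bytes
703,952,521,789.44 / 1,000,000,000,000 = 0.70 TB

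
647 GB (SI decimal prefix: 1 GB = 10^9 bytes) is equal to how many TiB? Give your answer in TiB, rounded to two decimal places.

647 GB = 647 × 10^9 bytes = 647,000,000,000 bytes
1 TiB = 1,099,511,627,776 bytes
647,000,000,000 / 1,099,511,627,776 = 0.59 TiB

0.59 TiB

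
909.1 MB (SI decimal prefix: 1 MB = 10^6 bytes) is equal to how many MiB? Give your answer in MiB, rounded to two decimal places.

866.99 MiB

909.1 MB = 909.1 × 10^6 bytes = 909,100,000 bytes
1 MiB = 2^20 bytes = 1,048,576 bytes
909,100,000 / 1,048,576 = 866.99 MiB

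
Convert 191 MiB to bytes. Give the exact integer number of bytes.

200,278,016 bytes

191 × 1,048,576 = 200,278,016 bytes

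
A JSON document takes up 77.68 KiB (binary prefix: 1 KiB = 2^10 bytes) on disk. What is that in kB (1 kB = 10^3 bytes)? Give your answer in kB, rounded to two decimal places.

79.54 kB

77.68 KiB = 77.68 × 2^10 bytes = 79,544.32 bytes
1 kB = 10^3 bytes = 1,000 bytes
79,544.32 / 1,000 = 79.54 kB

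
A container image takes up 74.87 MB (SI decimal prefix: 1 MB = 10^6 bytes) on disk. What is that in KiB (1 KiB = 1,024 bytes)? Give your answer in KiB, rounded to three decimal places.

73,115.234 KiB

74.87 MB × 1,000,000 bytes/MB = 74,870,000 bytes
1 KiB = 1,024 bytes
74,870,000 / 1,024 = 73,115.234 KiB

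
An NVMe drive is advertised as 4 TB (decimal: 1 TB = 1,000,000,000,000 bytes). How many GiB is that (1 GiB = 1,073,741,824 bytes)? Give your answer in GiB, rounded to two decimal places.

3,725.29 GiB

4 TB × 1,000,000,000,000 bytes/TB = 4,000,000,000,000 bytes
1 GiB = 1,073,741,824 bytes
4,000,000,000,000 / 1,073,741,824 = 3,725.29 GiB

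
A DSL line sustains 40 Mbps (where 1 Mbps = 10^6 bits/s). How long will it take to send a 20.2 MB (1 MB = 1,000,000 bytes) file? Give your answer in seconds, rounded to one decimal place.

4.0 seconds

20.2 MB = 20,200,000 bytes = 161,600,000 bits
40 Mbps = 40,000,000 bits/s
time = 161,600,000 / 40,000,000 = 4.0 s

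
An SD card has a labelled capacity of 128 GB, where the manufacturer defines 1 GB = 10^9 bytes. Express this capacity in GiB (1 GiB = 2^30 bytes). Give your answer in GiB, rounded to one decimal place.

128 GB × 1,000,000,000 bytes/GB = 128,000,000,000 bytes
1 GiB = 2^30 bytes = 1,073,741,824 bytes
128,000,000,000 / 1,073,741,824 = 119.2 GiB

119.2 GiB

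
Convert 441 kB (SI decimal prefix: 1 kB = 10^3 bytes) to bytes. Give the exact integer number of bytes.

441,000 bytes

441 × 1,000 = 441,000 bytes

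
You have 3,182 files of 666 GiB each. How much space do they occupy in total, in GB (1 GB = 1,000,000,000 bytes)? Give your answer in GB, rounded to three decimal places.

Total = 3,182 × 666 GiB = 2,119,212 GiB
= 2,119,212 × 1,073,741,824 bytes = 2,275,486,558,322,688 bytes
1 GB = 1,000,000,000 bytes
2,275,486,558,322,688 / 1,000,000,000 = 2,275,486.558 GB

2,275,486.558 GB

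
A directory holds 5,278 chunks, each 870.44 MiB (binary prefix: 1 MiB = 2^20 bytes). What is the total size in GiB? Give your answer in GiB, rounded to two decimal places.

4,486.51 GiB

Total = 5,278 × 870.44 MiB = 4594182.32 MiB
= 4594182.32 × 1,048,576 bytes = 4,817,349,320,376.32 bytes
1 GiB = 1,073,741,824 bytes
4,817,349,320,376.32 / 1,073,741,824 = 4,486.51 GiB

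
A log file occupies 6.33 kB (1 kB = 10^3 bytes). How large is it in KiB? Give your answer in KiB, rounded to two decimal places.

6.33 kB = 6.33 × 10^3 bytes = 6,330 bytes
1 KiB = 1,024 bytes
6,330 / 1,024 = 6.18 KiB

6.18 KiB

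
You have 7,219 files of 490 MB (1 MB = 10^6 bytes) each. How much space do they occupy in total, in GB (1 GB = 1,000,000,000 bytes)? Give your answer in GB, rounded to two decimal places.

Total = 7,219 × 490 MB = 3,537,310 MB
= 3,537,310 × 1,000,000 bytes = 3,537,310,000,000 bytes
1 GB = 1,000,000,000 bytes
3,537,310,000,000 / 1,000,000,000 = 3,537.31 GB

3,537.31 GB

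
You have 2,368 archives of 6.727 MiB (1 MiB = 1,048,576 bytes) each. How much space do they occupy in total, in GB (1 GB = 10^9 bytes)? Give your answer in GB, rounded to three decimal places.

Total = 2,368 × 6.727 MiB = 15929.536 MiB
= 15929.536 × 1,048,576 bytes = 16,703,329,140.736 bytes
1 GB = 1,000,000,000 bytes
16,703,329,140.736 / 1,000,000,000 = 16.703 GB

16.703 GB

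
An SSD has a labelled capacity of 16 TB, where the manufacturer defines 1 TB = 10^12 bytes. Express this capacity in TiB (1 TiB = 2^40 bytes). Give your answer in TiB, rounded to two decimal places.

16 TB = 16 × 10^12 bytes = 16,000,000,000,000 bytes
1 TiB = 2^40 bytes = 1,099,511,627,776 bytes
16,000,000,000,000 / 1,099,511,627,776 = 14.55 TiB

14.55 TiB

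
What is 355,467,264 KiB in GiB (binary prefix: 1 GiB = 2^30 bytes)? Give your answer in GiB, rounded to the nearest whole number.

355,467,264 KiB = 355,467,264 × 2^10 bytes = 363,998,478,336 bytes
1 GiB = 1,073,741,824 bytes
363,998,478,336 / 1,073,741,824 = 339 GiB

339 GiB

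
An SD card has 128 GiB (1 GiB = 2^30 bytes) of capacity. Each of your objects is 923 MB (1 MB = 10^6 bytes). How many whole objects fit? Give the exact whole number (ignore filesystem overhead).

Capacity: 128 GiB = 137,438,953,472 bytes
Per item: 923 MB = 923,000,000 bytes
⌊137,438,953,472 / 923,000,000⌋ = 148

148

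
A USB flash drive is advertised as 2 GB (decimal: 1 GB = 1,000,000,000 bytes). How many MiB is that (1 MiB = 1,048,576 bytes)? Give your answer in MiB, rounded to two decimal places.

1,907.35 MiB

2 GB × 1,000,000,000 bytes/GB = 2,000,000,000 bytes
1 MiB = 1,048,576 bytes
2,000,000,000 / 1,048,576 = 1,907.35 MiB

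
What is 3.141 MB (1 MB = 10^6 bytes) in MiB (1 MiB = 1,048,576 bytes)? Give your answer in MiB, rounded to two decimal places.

3.141 MB = 3.141 × 10^6 bytes = 3,141,000 bytes
1 MiB = 2^20 bytes = 1,048,576 bytes
3,141,000 / 1,048,576 = 3.00 MiB

3.00 MiB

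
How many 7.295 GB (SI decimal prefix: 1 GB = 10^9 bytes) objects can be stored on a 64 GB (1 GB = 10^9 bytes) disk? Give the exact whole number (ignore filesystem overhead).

8

Capacity: 64 GB = 64,000,000,000 bytes
Per item: 7.295 GB = 7,295,000,000 bytes
⌊64,000,000,000 / 7,295,000,000⌋ = 8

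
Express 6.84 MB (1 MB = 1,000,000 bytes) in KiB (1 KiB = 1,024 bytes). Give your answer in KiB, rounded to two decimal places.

6.84 MB = 6.84 × 10^6 bytes = 6,840,000 bytes
1 KiB = 1,024 bytes
6,840,000 / 1,024 = 6,679.69 KiB

6,679.69 KiB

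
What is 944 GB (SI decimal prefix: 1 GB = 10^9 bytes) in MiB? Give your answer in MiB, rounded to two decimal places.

900,268.55 MiB

944 GB = 944 × 10^9 bytes = 944,000,000,000 bytes
1 MiB = 2^20 bytes = 1,048,576 bytes
944,000,000,000 / 1,048,576 = 900,268.55 MiB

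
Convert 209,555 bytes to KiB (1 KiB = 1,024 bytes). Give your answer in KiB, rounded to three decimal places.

209,555 bytes given.
1 KiB = 2^10 bytes = 1,024 bytes
209,555 / 1,024 = 204.644 KiB

204.644 KiB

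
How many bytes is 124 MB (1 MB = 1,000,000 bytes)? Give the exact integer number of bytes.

124,000,000 bytes

124 × 1,000,000 = 124,000,000 bytes  (1 MB = 10^6 bytes)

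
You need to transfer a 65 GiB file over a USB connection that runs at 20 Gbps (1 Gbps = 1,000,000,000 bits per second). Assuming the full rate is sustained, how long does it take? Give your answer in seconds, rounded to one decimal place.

27.9 seconds

65 GiB = 69,793,218,560 bytes = 558,345,748,480 bits
20 Gbps = 20,000,000,000 bits/s
time = 558,345,748,480 / 20,000,000,000 = 27.9 s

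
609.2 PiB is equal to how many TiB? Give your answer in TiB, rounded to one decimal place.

623,820.8 TiB

609.2 PiB × 1,125,899,906,842,624 bytes/PiB = 685,898,223,248,526,540.8 bytes
1 TiB = 2^40 bytes = 1,099,511,627,776 bytes
685,898,223,248,526,540.8 / 1,099,511,627,776 = 623,820.8 TiB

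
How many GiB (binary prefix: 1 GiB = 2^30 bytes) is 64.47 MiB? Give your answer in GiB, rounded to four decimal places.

64.47 MiB = 64.47 × 2^20 bytes = 67,601,694.72 bytes
1 GiB = 2^30 bytes = 1,073,741,824 bytes
67,601,694.72 / 1,073,741,824 = 0.0630 GiB

0.0630 GiB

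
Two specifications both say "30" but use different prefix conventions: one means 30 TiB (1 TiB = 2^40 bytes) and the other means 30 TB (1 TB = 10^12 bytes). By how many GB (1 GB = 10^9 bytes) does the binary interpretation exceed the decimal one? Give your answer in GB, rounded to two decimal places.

30 TiB = 30 × 1,099,511,627,776 = 32,985,348,833,280 bytes
30 TB = 30 × 1,000,000,000,000 = 30,000,000,000,000 bytes
difference = 2,985,348,833,280 bytes
2,985,348,833,280 / 1,000,000,000 = 2,985.35 GB

2,985.35 GB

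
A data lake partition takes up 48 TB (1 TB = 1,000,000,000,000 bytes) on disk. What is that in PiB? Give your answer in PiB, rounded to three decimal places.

48 TB = 48 × 10^12 bytes = 48,000,000,000,000 bytes
1 PiB = 1,125,899,906,842,624 bytes
48,000,000,000,000 / 1,125,899,906,842,624 = 0.043 PiB

0.043 PiB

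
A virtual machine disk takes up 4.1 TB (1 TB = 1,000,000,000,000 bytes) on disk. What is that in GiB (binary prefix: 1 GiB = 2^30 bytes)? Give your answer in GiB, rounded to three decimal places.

4.1 TB = 4.1 × 10^12 bytes = 4,100,000,000,000 bytes
1 GiB = 2^30 bytes = 1,073,741,824 bytes
4,100,000,000,000 / 1,073,741,824 = 3,818.423 GiB

3,818.423 GiB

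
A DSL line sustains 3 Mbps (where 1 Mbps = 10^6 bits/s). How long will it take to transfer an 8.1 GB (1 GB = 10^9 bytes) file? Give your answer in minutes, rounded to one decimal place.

360.0 minutes

8.1 GB = 8,100,000,000 bytes = 64,800,000,000 bits
3 Mbps = 3,000,000 bits/s
time = 64,800,000,000 / 3,000,000 = 21,600.00 s
21,600.00 s / 60 = 360.0 minutes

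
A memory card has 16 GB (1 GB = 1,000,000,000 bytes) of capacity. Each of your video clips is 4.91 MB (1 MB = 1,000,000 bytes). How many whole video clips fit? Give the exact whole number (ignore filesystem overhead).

Capacity: 16 GB = 16,000,000,000 bytes
Per item: 4.91 MB = 4,910,000 bytes
⌊16,000,000,000 / 4,910,000⌋ = 3,258

3,258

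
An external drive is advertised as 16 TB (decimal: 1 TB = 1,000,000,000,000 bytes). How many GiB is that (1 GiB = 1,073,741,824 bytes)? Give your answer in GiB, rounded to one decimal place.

16 TB = 16 × 10^12 bytes = 16,000,000,000,000 bytes
1 GiB = 1,073,741,824 bytes
16,000,000,000,000 / 1,073,741,824 = 14,901.2 GiB

14,901.2 GiB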